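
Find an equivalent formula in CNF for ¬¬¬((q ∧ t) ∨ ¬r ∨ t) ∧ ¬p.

r ∧ ¬t ∧ ¬p

¬¬¬((q ∧ t) ∨ ¬r ∨ t) ∧ ¬p
≡ ¬((q ∧ t) ∨ ¬r ∨ t) ∧ ¬p   [double negation]
≡ ¬(q ∧ t) ∧ ¬¬r ∧ ¬t ∧ ¬p   [De Morgan]
≡ (¬q ∨ ¬t) ∧ ¬¬r ∧ ¬t ∧ ¬p   [De Morgan]
≡ (¬q ∨ ¬t) ∧ r ∧ ¬t ∧ ¬p   [double negation]
≡ r ∧ ¬t ∧ ¬p   [simplify]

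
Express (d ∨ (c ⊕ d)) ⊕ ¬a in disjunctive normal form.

(d ∨ (c ⊕ d)) ⊕ ¬a
≡ (d ∨ (c ⊕ d)) ∧ ¬¬a ∨ ¬(d ∨ (c ⊕ d)) ∧ ¬a   (expand ⊕)
≡ (d ∨ c ∧ ¬d ∨ ¬c ∧ d) ∧ ¬¬a ∨ ¬(d ∨ (c ⊕ d)) ∧ ¬a   (expand ⊕)
≡ (d ∨ c ∧ ¬d ∨ ¬c ∧ d) ∧ ¬¬a ∨ ¬(d ∨ c ∧ ¬d ∨ ¬c ∧ d) ∧ ¬a   (expand ⊕)
≡ (d ∨ c ∧ ¬d ∨ ¬c ∧ d) ∧ a ∨ ¬(d ∨ c ∧ ¬d ∨ ¬c ∧ d) ∧ ¬a   (double negation)
≡ (d ∨ c ∧ ¬d ∨ ¬c ∧ d) ∧ a ∨ ¬d ∧ ¬(c ∧ ¬d) ∧ ¬(¬c ∧ d) ∧ ¬a   (De Morgan)
≡ (d ∨ c ∧ ¬d ∨ ¬c ∧ d) ∧ a ∨ ¬d ∧ (¬c ∨ ¬¬d) ∧ ¬(¬c ∧ d) ∧ ¬a   (De Morgan)
≡ (d ∨ c ∧ ¬d ∨ ¬c ∧ d) ∧ a ∨ ¬d ∧ (¬c ∨ d) ∧ ¬(¬c ∧ d) ∧ ¬a   (double negation)
≡ (d ∨ c ∧ ¬d ∨ ¬c ∧ d) ∧ a ∨ ¬d ∧ (¬c ∨ d) ∧ (¬¬c ∨ ¬d) ∧ ¬a   (De Morgan)
≡ (d ∨ c ∧ ¬d ∨ ¬c ∧ d) ∧ a ∨ ¬d ∧ (¬c ∨ d) ∧ (c ∨ ¬d) ∧ ¬a   (double negation)
≡ d ∧ a ∨ c ∧ ¬d ∧ a ∨ ¬c ∧ d ∧ a ∨ ¬d ∧ ¬c ∧ c ∧ ¬a ∨ ¬d ∧ ¬c ∧ ¬d ∧ ¬a ∨ ¬d ∧ d ∧ c ∧ ¬a ∨ ¬d ∧ d ∧ ¬d ∧ ¬a   (distribute ∧ over ∨)
≡ d ∧ a ∨ c ∧ ¬d ∧ a ∨ ¬d ∧ ¬c ∧ ¬a   (simplify)

d ∧ a ∨ c ∧ ¬d ∧ a ∨ ¬d ∧ ¬c ∧ ¬a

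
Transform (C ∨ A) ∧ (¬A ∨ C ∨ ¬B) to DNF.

C ∨ (A ∧ ¬B)

(C ∨ A) ∧ (¬A ∨ C ∨ ¬B)
≡ (C ∧ ¬A) ∨ (C ∧ C) ∨ (C ∧ ¬B) ∨ (A ∧ ¬A) ∨ (A ∧ C) ∨ (A ∧ ¬B)   — distribute ∧ over ∨
≡ C ∨ (A ∧ ¬B)   — simplify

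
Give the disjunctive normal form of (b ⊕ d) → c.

(b ⊕ d) → c
≡ ¬(b ⊕ d) ∨ c   (eliminate →)
≡ ¬((b ∧ ¬d) ∨ (¬b ∧ d)) ∨ c   (expand ⊕)
≡ (¬(b ∧ ¬d) ∧ ¬(¬b ∧ d)) ∨ c   (De Morgan)
≡ ((¬b ∨ ¬¬d) ∧ ¬(¬b ∧ d)) ∨ c   (De Morgan)
≡ ((¬b ∨ d) ∧ ¬(¬b ∧ d)) ∨ c   (double negation)
≡ ((¬b ∨ d) ∧ (¬¬b ∨ ¬d)) ∨ c   (De Morgan)
≡ ((¬b ∨ d) ∧ (b ∨ ¬d)) ∨ c   (double negation)
≡ (¬b ∧ b) ∨ (¬b ∧ ¬d) ∨ (d ∧ b) ∨ (d ∧ ¬d) ∨ c   (distribute ∧ over ∨)
≡ (¬b ∧ ¬d) ∨ (d ∧ b) ∨ c   (simplify)

(¬b ∧ ¬d) ∨ (d ∧ b) ∨ c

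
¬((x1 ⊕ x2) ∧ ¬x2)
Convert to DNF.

(¬x1 ∧ ¬x2) ∨ x2

¬((x1 ⊕ x2) ∧ ¬x2)
≡ ¬(((x1 ∧ ¬x2) ∨ (¬x1 ∧ x2)) ∧ ¬x2)   (expand ⊕)
≡ ¬((x1 ∧ ¬x2) ∨ (¬x1 ∧ x2)) ∨ ¬¬x2   (De Morgan)
≡ (¬(x1 ∧ ¬x2) ∧ ¬(¬x1 ∧ x2)) ∨ ¬¬x2   (De Morgan)
≡ ((¬x1 ∨ ¬¬x2) ∧ ¬(¬x1 ∧ x2)) ∨ ¬¬x2   (De Morgan)
≡ ((¬x1 ∨ x2) ∧ ¬(¬x1 ∧ x2)) ∨ ¬¬x2   (double negation)
≡ ((¬x1 ∨ x2) ∧ (¬¬x1 ∨ ¬x2)) ∨ ¬¬x2   (De Morgan)
≡ ((¬x1 ∨ x2) ∧ (x1 ∨ ¬x2)) ∨ ¬¬x2   (double negation)
≡ ((¬x1 ∨ x2) ∧ (x1 ∨ ¬x2)) ∨ x2   (double negation)
≡ (¬x1 ∧ x1) ∨ (¬x1 ∧ ¬x2) ∨ (x2 ∧ x1) ∨ (x2 ∧ ¬x2) ∨ x2   (distribute ∧ over ∨)
≡ (¬x1 ∧ ¬x2) ∨ x2   (simplify)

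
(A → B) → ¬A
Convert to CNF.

(A → B) → ¬A
= ¬(A → B) ∨ ¬A   [eliminate →]
= ¬(¬A ∨ B) ∨ ¬A   [eliminate →]
= (¬¬A ∧ ¬B) ∨ ¬A   [De Morgan]
= (A ∧ ¬B) ∨ ¬A   [double negation]
= (A ∨ ¬A) ∧ (¬B ∨ ¬A)   [distribute ∨ over ∧]
= ¬B ∨ ¬A   [simplify]

¬B ∨ ¬A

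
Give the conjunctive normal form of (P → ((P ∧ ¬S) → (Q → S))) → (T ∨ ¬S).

¬S ∨ T

(P → ((P ∧ ¬S) → (Q → S))) → (T ∨ ¬S)
≡ ¬(P → ((P ∧ ¬S) → (Q → S))) ∨ T ∨ ¬S   — eliminate →
≡ ¬(¬P ∨ ((P ∧ ¬S) → (Q → S))) ∨ T ∨ ¬S   — eliminate →
≡ ¬(¬P ∨ ¬(P ∧ ¬S) ∨ (Q → S)) ∨ T ∨ ¬S   — eliminate →
≡ ¬(¬P ∨ ¬(P ∧ ¬S) ∨ ¬Q ∨ S) ∨ T ∨ ¬S   — eliminate →
≡ (¬¬P ∧ ¬¬(P ∧ ¬S) ∧ ¬¬Q ∧ ¬S) ∨ T ∨ ¬S   — De Morgan
≡ (P ∧ ¬¬(P ∧ ¬S) ∧ ¬¬Q ∧ ¬S) ∨ T ∨ ¬S   — double negation
≡ (P ∧ P ∧ ¬S ∧ ¬¬Q ∧ ¬S) ∨ T ∨ ¬S   — double negation
≡ (P ∧ P ∧ ¬S ∧ Q ∧ ¬S) ∨ T ∨ ¬S   — double negation
≡ (P ∨ T ∨ ¬S) ∧ (P ∨ T ∨ ¬S) ∧ (¬S ∨ T ∨ ¬S) ∧ (Q ∨ T ∨ ¬S) ∧ (¬S ∨ T ∨ ¬S)   — distribute ∨ over ∧
≡ ¬S ∨ T   — simplify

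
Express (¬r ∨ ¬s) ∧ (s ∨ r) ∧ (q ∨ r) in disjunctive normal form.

(¬r ∧ s ∧ q) ∨ (¬s ∧ r)

(¬r ∨ ¬s) ∧ (s ∨ r) ∧ (q ∨ r)
≡ (¬r ∧ s ∧ q) ∨ (¬r ∧ s ∧ r) ∨ (¬r ∧ r ∧ q) ∨ (¬r ∧ r ∧ r) ∨ (¬s ∧ s ∧ q) ∨ (¬s ∧ s ∧ r) ∨ (¬s ∧ r ∧ q) ∨ (¬s ∧ r ∧ r)   [distribute ∧ over ∨]
≡ (¬r ∧ s ∧ q) ∨ (¬s ∧ r)   [simplify]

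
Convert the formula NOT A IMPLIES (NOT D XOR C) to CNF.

NOT A IMPLIES (NOT D XOR C)
≡ NOT NOT A OR (NOT D XOR C)   — eliminate IMPLIES
≡ NOT NOT A OR ((NOT D OR C) AND NOT (NOT D AND C))   — expand XOR
≡ A OR ((NOT D OR C) AND NOT (NOT D AND C))   — double negation
≡ A OR ((NOT D OR C) AND (NOT NOT D OR NOT C))   — De Morgan
≡ A OR ((NOT D OR C) AND (D OR NOT C))   — double negation
≡ (A OR NOT D OR C) AND (A OR D OR NOT C)   — distribute OR over AND

(A OR NOT D OR C) AND (A OR D OR NOT C)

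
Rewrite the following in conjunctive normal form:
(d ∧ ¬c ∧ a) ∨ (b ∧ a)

(d ∨ b) ∧ (¬c ∨ b) ∧ a

(d ∧ ¬c ∧ a) ∨ (b ∧ a)
≡ (d ∨ b) ∧ (d ∨ a) ∧ (¬c ∨ b) ∧ (¬c ∨ a) ∧ (a ∨ b) ∧ (a ∨ a)   [distribute ∨ over ∧]
≡ (d ∨ b) ∧ (¬c ∨ b) ∧ a   [simplify]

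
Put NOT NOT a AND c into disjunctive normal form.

a AND c

NOT NOT a AND c
≡ a AND c   — double negation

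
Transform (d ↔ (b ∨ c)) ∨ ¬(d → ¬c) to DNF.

(¬d ∧ ¬b ∧ ¬c) ∨ (b ∧ d) ∨ (c ∧ d)

(d ↔ (b ∨ c)) ∨ ¬(d → ¬c)
⇔ ((d → (b ∨ c)) ∧ ((b ∨ c) → d)) ∨ ¬(d → ¬c)   [eliminate ↔]
⇔ ((¬d ∨ b ∨ c) ∧ ((b ∨ c) → d)) ∨ ¬(d → ¬c)   [eliminate →]
⇔ ((¬d ∨ b ∨ c) ∧ (¬(b ∨ c) ∨ d)) ∨ ¬(d → ¬c)   [eliminate →]
⇔ ((¬d ∨ b ∨ c) ∧ (¬(b ∨ c) ∨ d)) ∨ ¬(¬d ∨ ¬c)   [eliminate →]
⇔ ((¬d ∨ b ∨ c) ∧ ((¬b ∧ ¬c) ∨ d)) ∨ ¬(¬d ∨ ¬c)   [De Morgan]
⇔ ((¬d ∨ b ∨ c) ∧ ((¬b ∧ ¬c) ∨ d)) ∨ (¬¬d ∧ ¬¬c)   [De Morgan]
⇔ ((¬d ∨ b ∨ c) ∧ ((¬b ∧ ¬c) ∨ d)) ∨ (d ∧ ¬¬c)   [double negation]
⇔ ((¬d ∨ b ∨ c) ∧ ((¬b ∧ ¬c) ∨ d)) ∨ (d ∧ c)   [double negation]
⇔ (¬d ∧ ¬b ∧ ¬c) ∨ (¬d ∧ d) ∨ (b ∧ ¬b ∧ ¬c) ∨ (b ∧ d) ∨ (c ∧ ¬b ∧ ¬c) ∨ (c ∧ d) ∨ (d ∧ c)   [distribute ∧ over ∨]
⇔ (¬d ∧ ¬b ∧ ¬c) ∨ (b ∧ d) ∨ (c ∧ d)   [simplify]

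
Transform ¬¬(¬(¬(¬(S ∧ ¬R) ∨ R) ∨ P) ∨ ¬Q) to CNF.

¬¬(¬(¬(¬(S ∧ ¬R) ∨ R) ∨ P) ∨ ¬Q)
⇔ ¬(¬(¬(S ∧ ¬R) ∨ R) ∨ P) ∨ ¬Q   — double negation
⇔ (¬¬(¬(S ∧ ¬R) ∨ R) ∧ ¬P) ∨ ¬Q   — De Morgan
⇔ ((¬(S ∧ ¬R) ∨ R) ∧ ¬P) ∨ ¬Q   — double negation
⇔ ((¬S ∨ ¬¬R ∨ R) ∧ ¬P) ∨ ¬Q   — De Morgan
⇔ ((¬S ∨ R ∨ R) ∧ ¬P) ∨ ¬Q   — double negation
⇔ (¬S ∨ R ∨ R ∨ ¬Q) ∧ (¬P ∨ ¬Q)   — distribute ∨ over ∧
⇔ (¬S ∨ R ∨ ¬Q) ∧ (¬P ∨ ¬Q)   — simplify

(¬S ∨ R ∨ ¬Q) ∧ (¬P ∨ ¬Q)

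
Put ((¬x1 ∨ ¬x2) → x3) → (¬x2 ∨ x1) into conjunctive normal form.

((¬x1 ∨ ¬x2) → x3) → (¬x2 ∨ x1)
⇔ ¬((¬x1 ∨ ¬x2) → x3) ∨ ¬x2 ∨ x1   [eliminate →]
⇔ ¬(¬(¬x1 ∨ ¬x2) ∨ x3) ∨ ¬x2 ∨ x1   [eliminate →]
⇔ (¬¬(¬x1 ∨ ¬x2) ∧ ¬x3) ∨ ¬x2 ∨ x1   [De Morgan]
⇔ ((¬x1 ∨ ¬x2) ∧ ¬x3) ∨ ¬x2 ∨ x1   [double negation]
⇔ (¬x1 ∨ ¬x2 ∨ ¬x2 ∨ x1) ∧ (¬x3 ∨ ¬x2 ∨ x1)   [distribute ∨ over ∧]
⇔ ¬x3 ∨ ¬x2 ∨ x1   [simplify]

¬x3 ∨ ¬x2 ∨ x1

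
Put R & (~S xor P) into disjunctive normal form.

R & (~S xor P)
≡ R & ((~S & ~P) | (~~S & P))   — expand xor
≡ R & ((~S & ~P) | (S & P))   — double negation
≡ (R & ~S & ~P) | (R & S & P)   — distribute & over |

(R & ~S & ~P) | (R & S & P)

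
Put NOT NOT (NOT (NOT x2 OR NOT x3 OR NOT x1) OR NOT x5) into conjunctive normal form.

(x2 OR NOT x5) AND (x3 OR NOT x5) AND (x1 OR NOT x5)

NOT NOT (NOT (NOT x2 OR NOT x3 OR NOT x1) OR NOT x5)
⇔ NOT (NOT x2 OR NOT x3 OR NOT x1) OR NOT x5
⇔ (NOT NOT x2 AND NOT NOT x3 AND NOT NOT x1) OR NOT x5
⇔ (x2 AND NOT NOT x3 AND NOT NOT x1) OR NOT x5
⇔ (x2 AND x3 AND NOT NOT x1) OR NOT x5
⇔ (x2 AND x3 AND x1) OR NOT x5
⇔ (x2 OR NOT x5) AND (x3 OR NOT x5) AND (x1 OR NOT x5)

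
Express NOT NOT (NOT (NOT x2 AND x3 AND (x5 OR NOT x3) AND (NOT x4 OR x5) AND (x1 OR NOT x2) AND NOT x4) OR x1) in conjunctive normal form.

x2 OR NOT x3 OR NOT x5 OR x4 OR x1

NOT NOT (NOT (NOT x2 AND x3 AND (x5 OR NOT x3) AND (NOT x4 OR x5) AND (x1 OR NOT x2) AND NOT x4) OR x1)
≡ NOT (NOT x2 AND x3 AND (x5 OR NOT x3) AND (NOT x4 OR x5) AND (x1 OR NOT x2) AND NOT x4) OR x1   [double negation]
≡ NOT NOT x2 OR NOT x3 OR NOT (x5 OR NOT x3) OR NOT (NOT x4 OR x5) OR NOT (x1 OR NOT x2) OR NOT NOT x4 OR x1   [De Morgan]
≡ x2 OR NOT x3 OR NOT (x5 OR NOT x3) OR NOT (NOT x4 OR x5) OR NOT (x1 OR NOT x2) OR NOT NOT x4 OR x1   [double negation]
≡ x2 OR NOT x3 OR (NOT x5 AND NOT NOT x3) OR NOT (NOT x4 OR x5) OR NOT (x1 OR NOT x2) OR NOT NOT x4 OR x1   [De Morgan]
≡ x2 OR NOT x3 OR (NOT x5 AND x3) OR NOT (NOT x4 OR x5) OR NOT (x1 OR NOT x2) OR NOT NOT x4 OR x1   [double negation]
≡ x2 OR NOT x3 OR (NOT x5 AND x3) OR (NOT NOT x4 AND NOT x5) OR NOT (x1 OR NOT x2) OR NOT NOT x4 OR x1   [De Morgan]
≡ x2 OR NOT x3 OR (NOT x5 AND x3) OR (x4 AND NOT x5) OR NOT (x1 OR NOT x2) OR NOT NOT x4 OR x1   [double negation]
≡ x2 OR NOT x3 OR (NOT x5 AND x3) OR (x4 AND NOT x5) OR (NOT x1 AND NOT NOT x2) OR NOT NOT x4 OR x1   [De Morgan]
≡ x2 OR NOT x3 OR (NOT x5 AND x3) OR (x4 AND NOT x5) OR (NOT x1 AND x2) OR NOT NOT x4 OR x1   [double negation]
≡ x2 OR NOT x3 OR (NOT x5 AND x3) OR (x4 AND NOT x5) OR (NOT x1 AND x2) OR x4 OR x1   [double negation]
≡ (x2 OR NOT x3 OR NOT x5 OR x4 OR NOT x1 OR x4 OR x1) AND (x2 OR NOT x3 OR NOT x5 OR x4 OR x2 OR x4 OR x1) AND (x2 OR NOT x3 OR NOT x5 OR NOT x5 OR NOT x1 OR x4 OR x1) AND (x2 OR NOT x3 OR NOT x5 OR NOT x5 OR x2 OR x4 OR x1) AND (x2 OR NOT x3 OR x3 OR x4 OR NOT x1 OR x4 OR x1) AND (x2 OR NOT x3 OR x3 OR x4 OR x2 OR x4 OR x1) AND (x2 OR NOT x3 OR x3 OR NOT x5 OR NOT x1 OR x4 OR x1) AND (x2 OR NOT x3 OR x3 OR NOT x5 OR x2 OR x4 OR x1)   [distribute OR over AND]
≡ x2 OR NOT x3 OR NOT x5 OR x4 OR x1   [simplify]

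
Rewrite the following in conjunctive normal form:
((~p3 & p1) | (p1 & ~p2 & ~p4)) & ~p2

(~p3 | ~p4) & p1 & ~p2

((~p3 & p1) | (p1 & ~p2 & ~p4)) & ~p2
≡ (~p3 | p1) & (~p3 | ~p2) & (~p3 | ~p4) & (p1 | p1) & (p1 | ~p2) & (p1 | ~p4) & ~p2   [distribute | over &]
≡ (~p3 | ~p4) & p1 & ~p2   [simplify]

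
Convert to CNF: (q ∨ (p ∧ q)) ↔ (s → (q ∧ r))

(¬q ∨ ¬s ∨ r) ∧ (s ∨ q)

(q ∨ (p ∧ q)) ↔ (s → (q ∧ r))
= ((q ∨ (p ∧ q)) → (s → (q ∧ r))) ∧ ((s → (q ∧ r)) → (q ∨ (p ∧ q)))
= (¬(q ∨ (p ∧ q)) ∨ (s → (q ∧ r))) ∧ ((s → (q ∧ r)) → (q ∨ (p ∧ q)))
= (¬(q ∨ (p ∧ q)) ∨ ¬s ∨ (q ∧ r)) ∧ ((s → (q ∧ r)) → (q ∨ (p ∧ q)))
= (¬(q ∨ (p ∧ q)) ∨ ¬s ∨ (q ∧ r)) ∧ (¬(s → (q ∧ r)) ∨ q ∨ (p ∧ q))
= (¬(q ∨ (p ∧ q)) ∨ ¬s ∨ (q ∧ r)) ∧ (¬(¬s ∨ (q ∧ r)) ∨ q ∨ (p ∧ q))
= ((¬q ∧ ¬(p ∧ q)) ∨ ¬s ∨ (q ∧ r)) ∧ (¬(¬s ∨ (q ∧ r)) ∨ q ∨ (p ∧ q))
= ((¬q ∧ (¬p ∨ ¬q)) ∨ ¬s ∨ (q ∧ r)) ∧ (¬(¬s ∨ (q ∧ r)) ∨ q ∨ (p ∧ q))
= ((¬q ∧ (¬p ∨ ¬q)) ∨ ¬s ∨ (q ∧ r)) ∧ ((¬¬s ∧ ¬(q ∧ r)) ∨ q ∨ (p ∧ q))
= ((¬q ∧ (¬p ∨ ¬q)) ∨ ¬s ∨ (q ∧ r)) ∧ ((s ∧ ¬(q ∧ r)) ∨ q ∨ (p ∧ q))
= ((¬q ∧ (¬p ∨ ¬q)) ∨ ¬s ∨ (q ∧ r)) ∧ ((s ∧ (¬q ∨ ¬r)) ∨ q ∨ (p ∧ q))
= (¬q ∨ ¬s ∨ q) ∧ (¬q ∨ ¬s ∨ r) ∧ (¬p ∨ ¬q ∨ ¬s ∨ q) ∧ (¬p ∨ ¬q ∨ ¬s ∨ r) ∧ (s ∨ q ∨ p) ∧ (s ∨ q ∨ q) ∧ (¬q ∨ ¬r ∨ q ∨ p) ∧ (¬q ∨ ¬r ∨ q ∨ q)
= (¬q ∨ ¬s ∨ r) ∧ (s ∨ q)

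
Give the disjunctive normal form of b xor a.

b xor a
= (b & ~a) | (~b & a)   [expand xor]

(b & ~a) | (~b & a)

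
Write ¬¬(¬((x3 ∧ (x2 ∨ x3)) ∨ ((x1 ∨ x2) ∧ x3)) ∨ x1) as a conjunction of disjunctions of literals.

¬¬(¬((x3 ∧ (x2 ∨ x3)) ∨ ((x1 ∨ x2) ∧ x3)) ∨ x1)
⇔ ¬((x3 ∧ (x2 ∨ x3)) ∨ ((x1 ∨ x2) ∧ x3)) ∨ x1
⇔ (¬(x3 ∧ (x2 ∨ x3)) ∧ ¬((x1 ∨ x2) ∧ x3)) ∨ x1
⇔ ((¬x3 ∨ ¬(x2 ∨ x3)) ∧ ¬((x1 ∨ x2) ∧ x3)) ∨ x1
⇔ ((¬x3 ∨ (¬x2 ∧ ¬x3)) ∧ ¬((x1 ∨ x2) ∧ x3)) ∨ x1
⇔ ((¬x3 ∨ (¬x2 ∧ ¬x3)) ∧ (¬(x1 ∨ x2) ∨ ¬x3)) ∨ x1
⇔ ((¬x3 ∨ (¬x2 ∧ ¬x3)) ∧ ((¬x1 ∧ ¬x2) ∨ ¬x3)) ∨ x1
⇔ (¬x3 ∨ ¬x2 ∨ x1) ∧ (¬x3 ∨ ¬x3 ∨ x1) ∧ (¬x1 ∨ ¬x3 ∨ x1) ∧ (¬x2 ∨ ¬x3 ∨ x1)
⇔ ¬x3 ∨ x1

¬x3 ∨ x1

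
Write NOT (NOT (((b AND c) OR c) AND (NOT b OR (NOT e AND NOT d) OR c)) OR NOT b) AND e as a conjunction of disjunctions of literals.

NOT (NOT (((b AND c) OR c) AND (NOT b OR (NOT e AND NOT d) OR c)) OR NOT b) AND e
⇔ NOT NOT (((b AND c) OR c) AND (NOT b OR (NOT e AND NOT d) OR c)) AND NOT NOT b AND e
⇔ ((b AND c) OR c) AND (NOT b OR (NOT e AND NOT d) OR c) AND NOT NOT b AND e
⇔ ((b AND c) OR c) AND (NOT b OR (NOT e AND NOT d) OR c) AND b AND e
⇔ (b OR c) AND (c OR c) AND (NOT b OR NOT e OR c) AND (NOT b OR NOT d OR c) AND b AND e
⇔ c AND b AND e

c AND b AND e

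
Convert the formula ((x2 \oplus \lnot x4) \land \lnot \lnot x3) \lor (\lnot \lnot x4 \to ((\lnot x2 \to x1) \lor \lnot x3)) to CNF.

((x2 \oplus \lnot x4) \land \lnot \lnot x3) \lor (\lnot \lnot x4 \to ((\lnot x2 \to x1) \lor \lnot x3))
⇔ ((x2 \lor \lnot x4) \land \lnot (x2 \land \lnot x4) \land \lnot \lnot x3) \lor (\lnot \lnot x4 \to ((\lnot x2 \to x1) \lor \lnot x3))   — expand \oplus
⇔ ((x2 \lor \lnot x4) \land \lnot (x2 \land \lnot x4) \land \lnot \lnot x3) \lor \lnot \lnot \lnot x4 \lor (\lnot x2 \to x1) \lor \lnot x3   — eliminate \to
⇔ ((x2 \lor \lnot x4) \land \lnot (x2 \land \lnot x4) \land \lnot \lnot x3) \lor \lnot \lnot \lnot x4 \lor \lnot \lnot x2 \lor x1 \lor \lnot x3   — eliminate \to
⇔ ((x2 \lor \lnot x4) \land (\lnot x2 \lor \lnot \lnot x4) \land \lnot \lnot x3) \lor \lnot \lnot \lnot x4 \lor \lnot \lnot x2 \lor x1 \lor \lnot x3   — De Morgan
⇔ ((x2 \lor \lnot x4) \land (\lnot x2 \lor x4) \land \lnot \lnot x3) \lor \lnot \lnot \lnot x4 \lor \lnot \lnot x2 \lor x1 \lor \lnot x3   — double negation
⇔ ((x2 \lor \lnot x4) \land (\lnot x2 \lor x4) \land x3) \lor \lnot \lnot \lnot x4 \lor \lnot \lnot x2 \lor x1 \lor \lnot x3   — double negation
⇔ ((x2 \lor \lnot x4) \land (\lnot x2 \lor x4) \land x3) \lor \lnot x4 \lor \lnot \lnot x2 \lor x1 \lor \lnot x3   — double negation
⇔ ((x2 \lor \lnot x4) \land (\lnot x2 \lor x4) \land x3) \lor \lnot x4 \lor x2 \lor x1 \lor \lnot x3   — double negation
⇔ (x2 \lor \lnot x4 \lor \lnot x4 \lor x2 \lor x1 \lor \lnot x3) \land (\lnot x2 \lor x4 \lor \lnot x4 \lor x2 \lor x1 \lor \lnot x3) \land (x3 \lor \lnot x4 \lor x2 \lor x1 \lor \lnot x3)   — distribute \lor over \land
⇔ x2 \lor \lnot x4 \lor x1 \lor \lnot x3   — simplify

x2 \lor \lnot x4 \lor x1 \lor \lnot x3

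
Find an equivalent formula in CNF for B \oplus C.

(B \lor C) \land (\lnot B \lor \lnot C)

B \oplus C
≡ (B \lor C) \land \lnot (B \land C)   [expand \oplus]
≡ (B \lor C) \land (\lnot B \lor \lnot C)   [De Morgan]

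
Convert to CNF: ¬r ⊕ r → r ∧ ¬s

¬r ⊕ r → r ∧ ¬s
= ¬(¬r ⊕ r) ∨ r ∧ ¬s
= ¬((¬r ∨ r) ∧ ¬(¬r ∧ r)) ∨ r ∧ ¬s
= ¬(¬r ∨ r) ∨ ¬¬(¬r ∧ r) ∨ r ∧ ¬s
= ¬¬r ∧ ¬r ∨ ¬¬(¬r ∧ r) ∨ r ∧ ¬s
= r ∧ ¬r ∨ ¬¬(¬r ∧ r) ∨ r ∧ ¬s
= r ∧ ¬r ∨ ¬r ∧ r ∨ r ∧ ¬s
= (r ∨ ¬r ∨ r) ∧ (r ∨ ¬r ∨ ¬s) ∧ (r ∨ r ∨ r) ∧ (r ∨ r ∨ ¬s) ∧ (¬r ∨ ¬r ∨ r) ∧ (¬r ∨ ¬r ∨ ¬s) ∧ (¬r ∨ r ∨ r) ∧ (¬r ∨ r ∨ ¬s)
= r ∧ (¬r ∨ ¬s)

r ∧ (¬r ∨ ¬s)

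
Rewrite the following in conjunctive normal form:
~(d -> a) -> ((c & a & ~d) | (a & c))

~d | a

~(d -> a) -> ((c & a & ~d) | (a & c))
≡ ~~(d -> a) | (c & a & ~d) | (a & c)   [eliminate ->]
≡ ~~(~d | a) | (c & a & ~d) | (a & c)   [eliminate ->]
≡ ~d | a | (c & a & ~d) | (a & c)   [double negation]
≡ (~d | a | c | a) & (~d | a | c | c) & (~d | a | a | a) & (~d | a | a | c) & (~d | a | ~d | a) & (~d | a | ~d | c)   [distribute | over &]
≡ ~d | a   [simplify]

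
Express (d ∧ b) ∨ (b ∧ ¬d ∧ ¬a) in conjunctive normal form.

(d ∨ ¬a) ∧ b

(d ∧ b) ∨ (b ∧ ¬d ∧ ¬a)
= (d ∨ b) ∧ (d ∨ ¬d) ∧ (d ∨ ¬a) ∧ (b ∨ b) ∧ (b ∨ ¬d) ∧ (b ∨ ¬a)   — distribute ∨ over ∧
= (d ∨ ¬a) ∧ b   — simplify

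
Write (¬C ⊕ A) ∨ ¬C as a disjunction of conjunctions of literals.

(¬C ⊕ A) ∨ ¬C
≡ (¬C ∧ ¬A) ∨ (¬¬C ∧ A) ∨ ¬C   (expand ⊕)
≡ (¬C ∧ ¬A) ∨ (C ∧ A) ∨ ¬C   (double negation)
≡ (C ∧ A) ∨ ¬C   (simplify)

(C ∧ A) ∨ ¬C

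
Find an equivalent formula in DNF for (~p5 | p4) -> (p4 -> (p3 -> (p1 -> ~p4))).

(~p5 | p4) -> (p4 -> (p3 -> (p1 -> ~p4)))
≡ ~(~p5 | p4) | (p4 -> (p3 -> (p1 -> ~p4)))   [eliminate ->]
≡ ~(~p5 | p4) | ~p4 | (p3 -> (p1 -> ~p4))   [eliminate ->]
≡ ~(~p5 | p4) | ~p4 | ~p3 | (p1 -> ~p4)   [eliminate ->]
≡ ~(~p5 | p4) | ~p4 | ~p3 | ~p1 | ~p4   [eliminate ->]
≡ (~~p5 & ~p4) | ~p4 | ~p3 | ~p1 | ~p4   [De Morgan]
≡ (p5 & ~p4) | ~p4 | ~p3 | ~p1 | ~p4   [double negation]
≡ ~p4 | ~p3 | ~p1   [simplify]

~p4 | ~p3 | ~p1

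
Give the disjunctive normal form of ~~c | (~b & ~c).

c | (~b & ~c)

~~c | (~b & ~c)
≡ c | (~b & ~c)   [double negation]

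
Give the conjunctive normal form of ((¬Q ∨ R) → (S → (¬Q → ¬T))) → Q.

(S ∨ Q) ∧ (T ∨ Q)

((¬Q ∨ R) → (S → (¬Q → ¬T))) → Q
≡ ¬((¬Q ∨ R) → (S → (¬Q → ¬T))) ∨ Q
≡ ¬(¬(¬Q ∨ R) ∨ (S → (¬Q → ¬T))) ∨ Q
≡ ¬(¬(¬Q ∨ R) ∨ ¬S ∨ (¬Q → ¬T)) ∨ Q
≡ ¬(¬(¬Q ∨ R) ∨ ¬S ∨ ¬¬Q ∨ ¬T) ∨ Q
≡ (¬¬(¬Q ∨ R) ∧ ¬¬S ∧ ¬¬¬Q ∧ ¬¬T) ∨ Q
≡ ((¬Q ∨ R) ∧ ¬¬S ∧ ¬¬¬Q ∧ ¬¬T) ∨ Q
≡ ((¬Q ∨ R) ∧ S ∧ ¬¬¬Q ∧ ¬¬T) ∨ Q
≡ ((¬Q ∨ R) ∧ S ∧ ¬Q ∧ ¬¬T) ∨ Q
≡ ((¬Q ∨ R) ∧ S ∧ ¬Q ∧ T) ∨ Q
≡ (¬Q ∨ R ∨ Q) ∧ (S ∨ Q) ∧ (¬Q ∨ Q) ∧ (T ∨ Q)
≡ (S ∨ Q) ∧ (T ∨ Q)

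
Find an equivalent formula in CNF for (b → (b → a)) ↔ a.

b ∨ a

(b → (b → a)) ↔ a
≡ ((b → (b → a)) → a) ∧ (a → (b → (b → a)))
≡ (¬(b → (b → a)) ∨ a) ∧ (a → (b → (b → a)))
≡ (¬(¬b ∨ (b → a)) ∨ a) ∧ (a → (b → (b → a)))
≡ (¬(¬b ∨ ¬b ∨ a) ∨ a) ∧ (a → (b → (b → a)))
≡ (¬(¬b ∨ ¬b ∨ a) ∨ a) ∧ (¬a ∨ (b → (b → a)))
≡ (¬(¬b ∨ ¬b ∨ a) ∨ a) ∧ (¬a ∨ ¬b ∨ (b → a))
≡ (¬(¬b ∨ ¬b ∨ a) ∨ a) ∧ (¬a ∨ ¬b ∨ ¬b ∨ a)
≡ ((¬¬b ∧ ¬¬b ∧ ¬a) ∨ a) ∧ (¬a ∨ ¬b ∨ ¬b ∨ a)
≡ ((b ∧ ¬¬b ∧ ¬a) ∨ a) ∧ (¬a ∨ ¬b ∨ ¬b ∨ a)
≡ ((b ∧ b ∧ ¬a) ∨ a) ∧ (¬a ∨ ¬b ∨ ¬b ∨ a)
≡ (b ∨ a) ∧ (b ∨ a) ∧ (¬a ∨ a) ∧ (¬a ∨ ¬b ∨ ¬b ∨ a)
≡ b ∨ a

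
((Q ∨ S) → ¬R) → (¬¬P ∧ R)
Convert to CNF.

(Q ∨ S ∨ P) ∧ R

((Q ∨ S) → ¬R) → (¬¬P ∧ R)
≡ ¬((Q ∨ S) → ¬R) ∨ (¬¬P ∧ R)   [eliminate →]
≡ ¬(¬(Q ∨ S) ∨ ¬R) ∨ (¬¬P ∧ R)   [eliminate →]
≡ (¬¬(Q ∨ S) ∧ ¬¬R) ∨ (¬¬P ∧ R)   [De Morgan]
≡ ((Q ∨ S) ∧ ¬¬R) ∨ (¬¬P ∧ R)   [double negation]
≡ ((Q ∨ S) ∧ R) ∨ (¬¬P ∧ R)   [double negation]
≡ ((Q ∨ S) ∧ R) ∨ (P ∧ R)   [double negation]
≡ (Q ∨ S ∨ P) ∧ (Q ∨ S ∨ R) ∧ (R ∨ P) ∧ (R ∨ R)   [distribute ∨ over ∧]
≡ (Q ∨ S ∨ P) ∧ R   [simplify]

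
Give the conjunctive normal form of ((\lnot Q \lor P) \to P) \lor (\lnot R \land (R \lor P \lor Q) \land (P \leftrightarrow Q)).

(Q \lor P \lor \lnot R) \land (Q \lor P \lor R)

((\lnot Q \lor P) \to P) \lor (\lnot R \land (R \lor P \lor Q) \land (P \leftrightarrow Q))
= \lnot (\lnot Q \lor P) \lor P \lor (\lnot R \land (R \lor P \lor Q) \land (P \leftrightarrow Q))   — eliminate \to
= \lnot (\lnot Q \lor P) \lor P \lor (\lnot R \land (R \lor P \lor Q) \land (P \to Q) \land (Q \to P))   — eliminate \leftrightarrow
= \lnot (\lnot Q \lor P) \lor P \lor (\lnot R \land (R \lor P \lor Q) \land (\lnot P \lor Q) \land (Q \to P))   — eliminate \to
= \lnot (\lnot Q \lor P) \lor P \lor (\lnot R \land (R \lor P \lor Q) \land (\lnot P \lor Q) \land (\lnot Q \lor P))   — eliminate \to
= (\lnot \lnot Q \land \lnot P) \lor P \lor (\lnot R \land (R \lor P \lor Q) \land (\lnot P \lor Q) \land (\lnot Q \lor P))   — De Morgan
= (Q \land \lnot P) \lor P \lor (\lnot R \land (R \lor P \lor Q) \land (\lnot P \lor Q) \land (\lnot Q \lor P))   — double negation
= (Q \lor P \lor \lnot R) \land (Q \lor P \lor R \lor P \lor Q) \land (Q \lor P \lor \lnot P \lor Q) \land (Q \lor P \lor \lnot Q \lor P) \land (\lnot P \lor P \lor \lnot R) \land (\lnot P \lor P \lor R \lor P \lor Q) \land (\lnot P \lor P \lor \lnot P \lor Q) \land (\lnot P \lor P \lor \lnot Q \lor P)   — distribute \lor over \land
= (Q \lor P \lor \lnot R) \land (Q \lor P \lor R)   — simplify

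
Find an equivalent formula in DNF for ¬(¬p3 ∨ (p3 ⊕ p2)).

p3 ∧ p2

¬(¬p3 ∨ (p3 ⊕ p2))
≡ ¬(¬p3 ∨ (p3 ∧ ¬p2) ∨ (¬p3 ∧ p2))   — expand ⊕
≡ ¬¬p3 ∧ ¬(p3 ∧ ¬p2) ∧ ¬(¬p3 ∧ p2)   — De Morgan
≡ p3 ∧ ¬(p3 ∧ ¬p2) ∧ ¬(¬p3 ∧ p2)   — double negation
≡ p3 ∧ (¬p3 ∨ ¬¬p2) ∧ ¬(¬p3 ∧ p2)   — De Morgan
≡ p3 ∧ (¬p3 ∨ p2) ∧ ¬(¬p3 ∧ p2)   — double negation
≡ p3 ∧ (¬p3 ∨ p2) ∧ (¬¬p3 ∨ ¬p2)   — De Morgan
≡ p3 ∧ (¬p3 ∨ p2) ∧ (p3 ∨ ¬p2)   — double negation
≡ (p3 ∧ ¬p3 ∧ p3) ∨ (p3 ∧ ¬p3 ∧ ¬p2) ∨ (p3 ∧ p2 ∧ p3) ∨ (p3 ∧ p2 ∧ ¬p2)   — distribute ∧ over ∨
≡ p3 ∧ p2   — simplify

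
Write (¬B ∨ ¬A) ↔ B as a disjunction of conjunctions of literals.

(¬B ∨ ¬A) ↔ B
≡ ((¬B ∨ ¬A) → B) ∧ (B → (¬B ∨ ¬A))   [eliminate ↔]
≡ (¬(¬B ∨ ¬A) ∨ B) ∧ (B → (¬B ∨ ¬A))   [eliminate →]
≡ (¬(¬B ∨ ¬A) ∨ B) ∧ (¬B ∨ ¬B ∨ ¬A)   [eliminate →]
≡ ((¬¬B ∧ ¬¬A) ∨ B) ∧ (¬B ∨ ¬B ∨ ¬A)   [De Morgan]
≡ ((B ∧ ¬¬A) ∨ B) ∧ (¬B ∨ ¬B ∨ ¬A)   [double negation]
≡ ((B ∧ A) ∨ B) ∧ (¬B ∨ ¬B ∨ ¬A)   [double negation]
≡ (B ∧ A ∧ ¬B) ∨ (B ∧ A ∧ ¬B) ∨ (B ∧ A ∧ ¬A) ∨ (B ∧ ¬B) ∨ (B ∧ ¬B) ∨ (B ∧ ¬A)   [distribute ∧ over ∨]
≡ B ∧ ¬A   [simplify]

B ∧ ¬A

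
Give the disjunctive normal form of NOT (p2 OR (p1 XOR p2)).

NOT (p2 OR (p1 XOR p2))
≡ NOT (p2 OR (p1 AND NOT p2) OR (NOT p1 AND p2))   [expand XOR]
≡ NOT p2 AND NOT (p1 AND NOT p2) AND NOT (NOT p1 AND p2)   [De Morgan]
≡ NOT p2 AND (NOT p1 OR NOT NOT p2) AND NOT (NOT p1 AND p2)   [De Morgan]
≡ NOT p2 AND (NOT p1 OR p2) AND NOT (NOT p1 AND p2)   [double negation]
≡ NOT p2 AND (NOT p1 OR p2) AND (NOT NOT p1 OR NOT p2)   [De Morgan]
≡ NOT p2 AND (NOT p1 OR p2) AND (p1 OR NOT p2)   [double negation]
≡ (NOT p2 AND NOT p1 AND p1) OR (NOT p2 AND NOT p1 AND NOT p2) OR (NOT p2 AND p2 AND p1) OR (NOT p2 AND p2 AND NOT p2)   [distribute AND over OR]
≡ NOT p2 AND NOT p1   [simplify]

NOT p2 AND NOT p1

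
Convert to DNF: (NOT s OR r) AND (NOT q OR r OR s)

(NOT s OR r) AND (NOT q OR r OR s)
≡ (NOT s AND NOT q) OR (NOT s AND r) OR (NOT s AND s) OR (r AND NOT q) OR (r AND r) OR (r AND s)   — distribute AND over OR
≡ (NOT s AND NOT q) OR r   — simplify

(NOT s AND NOT q) OR r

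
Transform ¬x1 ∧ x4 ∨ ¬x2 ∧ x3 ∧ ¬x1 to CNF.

¬x1 ∧ (x4 ∨ ¬x2) ∧ (x4 ∨ x3)

¬x1 ∧ x4 ∨ ¬x2 ∧ x3 ∧ ¬x1
≡ (¬x1 ∨ ¬x2) ∧ (¬x1 ∨ x3) ∧ (¬x1 ∨ ¬x1) ∧ (x4 ∨ ¬x2) ∧ (x4 ∨ x3) ∧ (x4 ∨ ¬x1)   — distribute ∨ over ∧
≡ ¬x1 ∧ (x4 ∨ ¬x2) ∧ (x4 ∨ x3)   — simplify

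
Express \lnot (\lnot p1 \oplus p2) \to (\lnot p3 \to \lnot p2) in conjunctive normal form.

\lnot (\lnot p1 \oplus p2) \to (\lnot p3 \to \lnot p2)
≡ \lnot \lnot (\lnot p1 \oplus p2) \lor (\lnot p3 \to \lnot p2)   [eliminate \to]
≡ \lnot \lnot ((\lnot p1 \lor p2) \land \lnot (\lnot p1 \land p2)) \lor (\lnot p3 \to \lnot p2)   [expand \oplus]
≡ \lnot \lnot ((\lnot p1 \lor p2) \land \lnot (\lnot p1 \land p2)) \lor \lnot \lnot p3 \lor \lnot p2   [eliminate \to]
≡ (\lnot p1 \lor p2) \land \lnot (\lnot p1 \land p2) \lor \lnot \lnot p3 \lor \lnot p2   [double negation]
≡ (\lnot p1 \lor p2) \land (\lnot \lnot p1 \lor \lnot p2) \lor \lnot \lnot p3 \lor \lnot p2   [De Morgan]
≡ (\lnot p1 \lor p2) \land (p1 \lor \lnot p2) \lor \lnot \lnot p3 \lor \lnot p2   [double negation]
≡ (\lnot p1 \lor p2) \land (p1 \lor \lnot p2) \lor p3 \lor \lnot p2   [double negation]
≡ (\lnot p1 \lor p2 \lor p3 \lor \lnot p2) \land (p1 \lor \lnot p2 \lor p3 \lor \lnot p2)   [distribute \lor over \land]
≡ p1 \lor \lnot p2 \lor p3   [simplify]

p1 \lor \lnot p2 \lor p3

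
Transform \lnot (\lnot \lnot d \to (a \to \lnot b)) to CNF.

\lnot (\lnot \lnot d \to (a \to \lnot b))
⇔ \lnot (\lnot \lnot \lnot d \lor (a \to \lnot b))   (eliminate \to)
⇔ \lnot (\lnot \lnot \lnot d \lor \lnot a \lor \lnot b)   (eliminate \to)
⇔ \lnot \lnot \lnot \lnot d \land \lnot \lnot a \land \lnot \lnot b   (De Morgan)
⇔ \lnot \lnot d \land \lnot \lnot a \land \lnot \lnot b   (double negation)
⇔ d \land \lnot \lnot a \land \lnot \lnot b   (double negation)
⇔ d \land a \land \lnot \lnot b   (double negation)
⇔ d \land a \land b   (double negation)

d \land a \land b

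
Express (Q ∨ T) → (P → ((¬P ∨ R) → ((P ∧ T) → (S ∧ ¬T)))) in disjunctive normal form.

(Q ∨ T) → (P → ((¬P ∨ R) → ((P ∧ T) → (S ∧ ¬T))))
≡ ¬(Q ∨ T) ∨ (P → ((¬P ∨ R) → ((P ∧ T) → (S ∧ ¬T))))   (eliminate →)
≡ ¬(Q ∨ T) ∨ ¬P ∨ ((¬P ∨ R) → ((P ∧ T) → (S ∧ ¬T)))   (eliminate →)
≡ ¬(Q ∨ T) ∨ ¬P ∨ ¬(¬P ∨ R) ∨ ((P ∧ T) → (S ∧ ¬T))   (eliminate →)
≡ ¬(Q ∨ T) ∨ ¬P ∨ ¬(¬P ∨ R) ∨ ¬(P ∧ T) ∨ (S ∧ ¬T)   (eliminate →)
≡ (¬Q ∧ ¬T) ∨ ¬P ∨ ¬(¬P ∨ R) ∨ ¬(P ∧ T) ∨ (S ∧ ¬T)   (De Morgan)
≡ (¬Q ∧ ¬T) ∨ ¬P ∨ (¬¬P ∧ ¬R) ∨ ¬(P ∧ T) ∨ (S ∧ ¬T)   (De Morgan)
≡ (¬Q ∧ ¬T) ∨ ¬P ∨ (P ∧ ¬R) ∨ ¬(P ∧ T) ∨ (S ∧ ¬T)   (double negation)
≡ (¬Q ∧ ¬T) ∨ ¬P ∨ (P ∧ ¬R) ∨ ¬P ∨ ¬T ∨ (S ∧ ¬T)   (De Morgan)
≡ ¬P ∨ (P ∧ ¬R) ∨ ¬T   (simplify)

¬P ∨ (P ∧ ¬R) ∨ ¬T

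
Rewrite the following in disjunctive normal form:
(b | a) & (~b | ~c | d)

(b | a) & (~b | ~c | d)
≡ (b & ~b) | (b & ~c) | (b & d) | (a & ~b) | (a & ~c) | (a & d)   — distribute & over |
≡ (b & ~c) | (b & d) | (a & ~b) | (a & ~c) | (a & d)   — simplify

(b & ~c) | (b & d) | (a & ~b) | (a & ~c) | (a & d)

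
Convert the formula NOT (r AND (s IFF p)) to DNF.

NOT (r AND (s IFF p))
≡ NOT (r AND (s IMPLIES p) AND (p IMPLIES s))   [eliminate IFF]
≡ NOT (r AND (NOT s OR p) AND (p IMPLIES s))   [eliminate IMPLIES]
≡ NOT (r AND (NOT s OR p) AND (NOT p OR s))   [eliminate IMPLIES]
≡ NOT r OR NOT (NOT s OR p) OR NOT (NOT p OR s)   [De Morgan]
≡ NOT r OR (NOT NOT s AND NOT p) OR NOT (NOT p OR s)   [De Morgan]
≡ NOT r OR (s AND NOT p) OR NOT (NOT p OR s)   [double negation]
≡ NOT r OR (s AND NOT p) OR (NOT NOT p AND NOT s)   [De Morgan]
≡ NOT r OR (s AND NOT p) OR (p AND NOT s)   [double negation]

NOT r OR (s AND NOT p) OR (p AND NOT s)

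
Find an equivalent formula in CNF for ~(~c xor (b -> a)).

~(~c xor (b -> a))
≡ ~((~c | (b -> a)) & ~(~c & (b -> a)))   [expand xor]
≡ ~((~c | ~b | a) & ~(~c & (b -> a)))   [eliminate ->]
≡ ~((~c | ~b | a) & ~(~c & (~b | a)))   [eliminate ->]
≡ ~(~c | ~b | a) | ~~(~c & (~b | a))   [De Morgan]
≡ (~~c & ~~b & ~a) | ~~(~c & (~b | a))   [De Morgan]
≡ (c & ~~b & ~a) | ~~(~c & (~b | a))   [double negation]
≡ (c & b & ~a) | ~~(~c & (~b | a))   [double negation]
≡ (c & b & ~a) | (~c & (~b | a))   [double negation]
≡ (c | ~c) & (c | ~b | a) & (b | ~c) & (b | ~b | a) & (~a | ~c) & (~a | ~b | a)   [distribute | over &]
≡ (c | ~b | a) & (b | ~c) & (~a | ~c)   [simplify]

(c | ~b | a) & (b | ~c) & (~a | ~c)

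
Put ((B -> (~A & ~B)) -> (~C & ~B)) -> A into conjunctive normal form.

((B -> (~A & ~B)) -> (~C & ~B)) -> A
= ~((B -> (~A & ~B)) -> (~C & ~B)) | A   — eliminate ->
= ~(~(B -> (~A & ~B)) | (~C & ~B)) | A   — eliminate ->
= ~(~(~B | (~A & ~B)) | (~C & ~B)) | A   — eliminate ->
= (~~(~B | (~A & ~B)) & ~(~C & ~B)) | A   — De Morgan
= ((~B | (~A & ~B)) & ~(~C & ~B)) | A   — double negation
= ((~B | (~A & ~B)) & (~~C | ~~B)) | A   — De Morgan
= ((~B | (~A & ~B)) & (C | ~~B)) | A   — double negation
= ((~B | (~A & ~B)) & (C | B)) | A   — double negation
= (~B | ~A | A) & (~B | ~B | A) & (C | B | A)   — distribute | over &
= (~B | A) & (C | B | A)   — simplify

(~B | A) & (C | B | A)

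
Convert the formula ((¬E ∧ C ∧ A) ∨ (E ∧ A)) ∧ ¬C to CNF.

((¬E ∧ C ∧ A) ∨ (E ∧ A)) ∧ ¬C
= (¬E ∨ E) ∧ (¬E ∨ A) ∧ (C ∨ E) ∧ (C ∨ A) ∧ (A ∨ E) ∧ (A ∨ A) ∧ ¬C   [distribute ∨ over ∧]
= (C ∨ E) ∧ A ∧ ¬C   [simplify]

(C ∨ E) ∧ A ∧ ¬C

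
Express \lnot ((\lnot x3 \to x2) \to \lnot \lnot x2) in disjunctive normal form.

x3 \land \lnot x2

\lnot ((\lnot x3 \to x2) \to \lnot \lnot x2)
≡ \lnot (\lnot (\lnot x3 \to x2) \lor \lnot \lnot x2)   [eliminate \to]
≡ \lnot (\lnot (\lnot \lnot x3 \lor x2) \lor \lnot \lnot x2)   [eliminate \to]
≡ \lnot \lnot (\lnot \lnot x3 \lor x2) \land \lnot \lnot \lnot x2   [De Morgan]
≡ (\lnot \lnot x3 \lor x2) \land \lnot \lnot \lnot x2   [double negation]
≡ (x3 \lor x2) \land \lnot \lnot \lnot x2   [double negation]
≡ (x3 \lor x2) \land \lnot x2   [double negation]
≡ (x3 \land \lnot x2) \lor (x2 \land \lnot x2)   [distribute \land over \lor]
≡ x3 \land \lnot x2   [simplify]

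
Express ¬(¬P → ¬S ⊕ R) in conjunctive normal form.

¬P ∧ (S ∨ R) ∧ (¬R ∨ ¬S)

¬(¬P → ¬S ⊕ R)
⇔ ¬(¬¬P ∨ (¬S ⊕ R))   [eliminate →]
⇔ ¬(¬¬P ∨ (¬S ∨ R) ∧ ¬(¬S ∧ R))   [expand ⊕]
⇔ ¬¬¬P ∧ ¬((¬S ∨ R) ∧ ¬(¬S ∧ R))   [De Morgan]
⇔ ¬P ∧ ¬((¬S ∨ R) ∧ ¬(¬S ∧ R))   [double negation]
⇔ ¬P ∧ (¬(¬S ∨ R) ∨ ¬¬(¬S ∧ R))   [De Morgan]
⇔ ¬P ∧ (¬¬S ∧ ¬R ∨ ¬¬(¬S ∧ R))   [De Morgan]
⇔ ¬P ∧ (S ∧ ¬R ∨ ¬¬(¬S ∧ R))   [double negation]
⇔ ¬P ∧ (S ∧ ¬R ∨ ¬S ∧ R)   [double negation]
⇔ ¬P ∧ (S ∨ ¬S) ∧ (S ∨ R) ∧ (¬R ∨ ¬S) ∧ (¬R ∨ R)   [distribute ∨ over ∧]
⇔ ¬P ∧ (S ∨ R) ∧ (¬R ∨ ¬S)   [simplify]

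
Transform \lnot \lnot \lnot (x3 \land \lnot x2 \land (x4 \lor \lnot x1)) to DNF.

\lnot \lnot \lnot (x3 \land \lnot x2 \land (x4 \lor \lnot x1))
≡ \lnot (x3 \land \lnot x2 \land (x4 \lor \lnot x1))   (double negation)
≡ \lnot x3 \lor \lnot \lnot x2 \lor \lnot (x4 \lor \lnot x1)   (De Morgan)
≡ \lnot x3 \lor x2 \lor \lnot (x4 \lor \lnot x1)   (double negation)
≡ \lnot x3 \lor x2 \lor (\lnot x4 \land \lnot \lnot x1)   (De Morgan)
≡ \lnot x3 \lor x2 \lor (\lnot x4 \land x1)   (double negation)

\lnot x3 \lor x2 \lor (\lnot x4 \land x1)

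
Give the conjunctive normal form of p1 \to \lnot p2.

\lnot p1 \lor \lnot p2

p1 \to \lnot p2
≡ \lnot p1 \lor \lnot p2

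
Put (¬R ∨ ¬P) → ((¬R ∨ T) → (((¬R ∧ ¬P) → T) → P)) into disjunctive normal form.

(R ∧ ¬T) ∨ (¬R ∧ ¬P ∧ ¬T) ∨ P

(¬R ∨ ¬P) → ((¬R ∨ T) → (((¬R ∧ ¬P) → T) → P))
≡ ¬(¬R ∨ ¬P) ∨ ((¬R ∨ T) → (((¬R ∧ ¬P) → T) → P))   (eliminate →)
≡ ¬(¬R ∨ ¬P) ∨ ¬(¬R ∨ T) ∨ (((¬R ∧ ¬P) → T) → P)   (eliminate →)
≡ ¬(¬R ∨ ¬P) ∨ ¬(¬R ∨ T) ∨ ¬((¬R ∧ ¬P) → T) ∨ P   (eliminate →)
≡ ¬(¬R ∨ ¬P) ∨ ¬(¬R ∨ T) ∨ ¬(¬(¬R ∧ ¬P) ∨ T) ∨ P   (eliminate →)
≡ (¬¬R ∧ ¬¬P) ∨ ¬(¬R ∨ T) ∨ ¬(¬(¬R ∧ ¬P) ∨ T) ∨ P   (De Morgan)
≡ (R ∧ ¬¬P) ∨ ¬(¬R ∨ T) ∨ ¬(¬(¬R ∧ ¬P) ∨ T) ∨ P   (double negation)
≡ (R ∧ P) ∨ ¬(¬R ∨ T) ∨ ¬(¬(¬R ∧ ¬P) ∨ T) ∨ P   (double negation)
≡ (R ∧ P) ∨ (¬¬R ∧ ¬T) ∨ ¬(¬(¬R ∧ ¬P) ∨ T) ∨ P   (De Morgan)
≡ (R ∧ P) ∨ (R ∧ ¬T) ∨ ¬(¬(¬R ∧ ¬P) ∨ T) ∨ P   (double negation)
≡ (R ∧ P) ∨ (R ∧ ¬T) ∨ (¬¬(¬R ∧ ¬P) ∧ ¬T) ∨ P   (De Morgan)
≡ (R ∧ P) ∨ (R ∧ ¬T) ∨ (¬R ∧ ¬P ∧ ¬T) ∨ P   (double negation)
≡ (R ∧ ¬T) ∨ (¬R ∧ ¬P ∧ ¬T) ∨ P   (simplify)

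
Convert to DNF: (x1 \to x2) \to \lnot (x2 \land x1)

(x1 \to x2) \to \lnot (x2 \land x1)
≡ \lnot (x1 \to x2) \lor \lnot (x2 \land x1)   — eliminate \to
≡ \lnot (\lnot x1 \lor x2) \lor \lnot (x2 \land x1)   — eliminate \to
≡ (\lnot \lnot x1 \land \lnot x2) \lor \lnot (x2 \land x1)   — De Morgan
≡ (x1 \land \lnot x2) \lor \lnot (x2 \land x1)   — double negation
≡ (x1 \land \lnot x2) \lor \lnot x2 \lor \lnot x1   — De Morgan
≡ \lnot x2 \lor \lnot x1   — simplify

\lnot x2 \lor \lnot x1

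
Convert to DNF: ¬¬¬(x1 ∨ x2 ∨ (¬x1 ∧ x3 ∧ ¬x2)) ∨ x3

¬¬¬(x1 ∨ x2 ∨ (¬x1 ∧ x3 ∧ ¬x2)) ∨ x3
≡ ¬(x1 ∨ x2 ∨ (¬x1 ∧ x3 ∧ ¬x2)) ∨ x3
≡ (¬x1 ∧ ¬x2 ∧ ¬(¬x1 ∧ x3 ∧ ¬x2)) ∨ x3
≡ (¬x1 ∧ ¬x2 ∧ (¬¬x1 ∨ ¬x3 ∨ ¬¬x2)) ∨ x3
≡ (¬x1 ∧ ¬x2 ∧ (x1 ∨ ¬x3 ∨ ¬¬x2)) ∨ x3
≡ (¬x1 ∧ ¬x2 ∧ (x1 ∨ ¬x3 ∨ x2)) ∨ x3
≡ (¬x1 ∧ ¬x2 ∧ x1) ∨ (¬x1 ∧ ¬x2 ∧ ¬x3) ∨ (¬x1 ∧ ¬x2 ∧ x2) ∨ x3
≡ (¬x1 ∧ ¬x2 ∧ ¬x3) ∨ x3

(¬x1 ∧ ¬x2 ∧ ¬x3) ∨ x3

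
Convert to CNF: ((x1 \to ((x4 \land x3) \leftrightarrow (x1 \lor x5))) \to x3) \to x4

((x1 \to ((x4 \land x3) \leftrightarrow (x1 \lor x5))) \to x3) \to x4
= \lnot ((x1 \to ((x4 \land x3) \leftrightarrow (x1 \lor x5))) \to x3) \lor x4   [eliminate \to]
= \lnot (\lnot (x1 \to ((x4 \land x3) \leftrightarrow (x1 \lor x5))) \lor x3) \lor x4   [eliminate \to]
= \lnot (\lnot (\lnot x1 \lor ((x4 \land x3) \leftrightarrow (x1 \lor x5))) \lor x3) \lor x4   [eliminate \to]
= \lnot (\lnot (\lnot x1 \lor (((x4 \land x3) \to (x1 \lor x5)) \land ((x1 \lor x5) \to (x4 \land x3)))) \lor x3) \lor x4   [eliminate \leftrightarrow]
= \lnot (\lnot (\lnot x1 \lor ((\lnot (x4 \land x3) \lor x1 \lor x5) \land ((x1 \lor x5) \to (x4 \land x3)))) \lor x3) \lor x4   [eliminate \to]
= \lnot (\lnot (\lnot x1 \lor ((\lnot (x4 \land x3) \lor x1 \lor x5) \land (\lnot (x1 \lor x5) \lor (x4 \land x3)))) \lor x3) \lor x4   [eliminate \to]
= (\lnot \lnot (\lnot x1 \lor ((\lnot (x4 \land x3) \lor x1 \lor x5) \land (\lnot (x1 \lor x5) \lor (x4 \land x3)))) \land \lnot x3) \lor x4   [De Morgan]
= ((\lnot x1 \lor ((\lnot (x4 \land x3) \lor x1 \lor x5) \land (\lnot (x1 \lor x5) \lor (x4 \land x3)))) \land \lnot x3) \lor x4   [double negation]
= ((\lnot x1 \lor ((\lnot x4 \lor \lnot x3 \lor x1 \lor x5) \land (\lnot (x1 \lor x5) \lor (x4 \land x3)))) \land \lnot x3) \lor x4   [De Morgan]
= ((\lnot x1 \lor ((\lnot x4 \lor \lnot x3 \lor x1 \lor x5) \land ((\lnot x1 \land \lnot x5) \lor (x4 \land x3)))) \land \lnot x3) \lor x4   [De Morgan]
= (\lnot x1 \lor \lnot x4 \lor \lnot x3 \lor x1 \lor x5 \lor x4) \land (\lnot x1 \lor \lnot x1 \lor x4 \lor x4) \land (\lnot x1 \lor \lnot x1 \lor x3 \lor x4) \land (\lnot x1 \lor \lnot x5 \lor x4 \lor x4) \land (\lnot x1 \lor \lnot x5 \lor x3 \lor x4) \land (\lnot x3 \lor x4)   [distribute \lor over \land]
= (\lnot x1 \lor x4) \land (\lnot x3 \lor x4)   [simplify]

(\lnot x1 \lor x4) \land (\lnot x3 \lor x4)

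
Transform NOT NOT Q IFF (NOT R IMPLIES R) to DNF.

NOT NOT Q IFF (NOT R IMPLIES R)
≡ (NOT NOT Q IMPLIES (NOT R IMPLIES R)) AND ((NOT R IMPLIES R) IMPLIES NOT NOT Q)
≡ (NOT NOT NOT Q OR (NOT R IMPLIES R)) AND ((NOT R IMPLIES R) IMPLIES NOT NOT Q)
≡ (NOT NOT NOT Q OR NOT NOT R OR R) AND ((NOT R IMPLIES R) IMPLIES NOT NOT Q)
≡ (NOT NOT NOT Q OR NOT NOT R OR R) AND (NOT (NOT R IMPLIES R) OR NOT NOT Q)
≡ (NOT NOT NOT Q OR NOT NOT R OR R) AND (NOT (NOT NOT R OR R) OR NOT NOT Q)
≡ (NOT Q OR NOT NOT R OR R) AND (NOT (NOT NOT R OR R) OR NOT NOT Q)
≡ (NOT Q OR R OR R) AND (NOT (NOT NOT R OR R) OR NOT NOT Q)
≡ (NOT Q OR R OR R) AND ((NOT NOT NOT R AND NOT R) OR NOT NOT Q)
≡ (NOT Q OR R OR R) AND ((NOT R AND NOT R) OR NOT NOT Q)
≡ (NOT Q OR R OR R) AND ((NOT R AND NOT R) OR Q)
≡ (NOT Q AND NOT R AND NOT R) OR (NOT Q AND Q) OR (R AND NOT R AND NOT R) OR (R AND Q) OR (R AND NOT R AND NOT R) OR (R AND Q)
≡ (NOT Q AND NOT R) OR (R AND Q)

(NOT Q AND NOT R) OR (R AND Q)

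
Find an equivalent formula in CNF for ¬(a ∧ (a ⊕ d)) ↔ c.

¬(a ∧ (a ⊕ d)) ↔ c
≡ (¬(a ∧ (a ⊕ d)) → c) ∧ (c → ¬(a ∧ (a ⊕ d)))   [eliminate ↔]
≡ (¬¬(a ∧ (a ⊕ d)) ∨ c) ∧ (c → ¬(a ∧ (a ⊕ d)))   [eliminate →]
≡ (¬¬(a ∧ (a ∨ d) ∧ ¬(a ∧ d)) ∨ c) ∧ (c → ¬(a ∧ (a ⊕ d)))   [expand ⊕]
≡ (¬¬(a ∧ (a ∨ d) ∧ ¬(a ∧ d)) ∨ c) ∧ (¬c ∨ ¬(a ∧ (a ⊕ d)))   [eliminate →]
≡ (¬¬(a ∧ (a ∨ d) ∧ ¬(a ∧ d)) ∨ c) ∧ (¬c ∨ ¬(a ∧ (a ∨ d) ∧ ¬(a ∧ d)))   [expand ⊕]
≡ ((a ∧ (a ∨ d) ∧ ¬(a ∧ d)) ∨ c) ∧ (¬c ∨ ¬(a ∧ (a ∨ d) ∧ ¬(a ∧ d)))   [double negation]
≡ ((a ∧ (a ∨ d) ∧ (¬a ∨ ¬d)) ∨ c) ∧ (¬c ∨ ¬(a ∧ (a ∨ d) ∧ ¬(a ∧ d)))   [De Morgan]
≡ ((a ∧ (a ∨ d) ∧ (¬a ∨ ¬d)) ∨ c) ∧ (¬c ∨ ¬a ∨ ¬(a ∨ d) ∨ ¬¬(a ∧ d))   [De Morgan]
≡ ((a ∧ (a ∨ d) ∧ (¬a ∨ ¬d)) ∨ c) ∧ (¬c ∨ ¬a ∨ (¬a ∧ ¬d) ∨ ¬¬(a ∧ d))   [De Morgan]
≡ ((a ∧ (a ∨ d) ∧ (¬a ∨ ¬d)) ∨ c) ∧ (¬c ∨ ¬a ∨ (¬a ∧ ¬d) ∨ (a ∧ d))   [double negation]
≡ (a ∨ c) ∧ (a ∨ d ∨ c) ∧ (¬a ∨ ¬d ∨ c) ∧ (¬c ∨ ¬a ∨ ¬a ∨ a) ∧ (¬c ∨ ¬a ∨ ¬a ∨ d) ∧ (¬c ∨ ¬a ∨ ¬d ∨ a) ∧ (¬c ∨ ¬a ∨ ¬d ∨ d)   [distribute ∨ over ∧]
≡ (a ∨ c) ∧ (¬a ∨ ¬d ∨ c) ∧ (¬c ∨ ¬a ∨ d)   [simplify]

(a ∨ c) ∧ (¬a ∨ ¬d ∨ c) ∧ (¬c ∨ ¬a ∨ d)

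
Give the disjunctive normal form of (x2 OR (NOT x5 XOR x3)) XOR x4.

(x2 AND NOT x4) OR (NOT x5 AND NOT x3 AND NOT x4) OR (x5 AND x3 AND NOT x4) OR (NOT x2 AND x5 AND NOT x3 AND x4) OR (NOT x2 AND x3 AND NOT x5 AND x4)

(x2 OR (NOT x5 XOR x3)) XOR x4
≡ ((x2 OR (NOT x5 XOR x3)) AND NOT x4) OR (NOT (x2 OR (NOT x5 XOR x3)) AND x4)   (expand XOR)
≡ ((x2 OR (NOT x5 AND NOT x3) OR (NOT NOT x5 AND x3)) AND NOT x4) OR (NOT (x2 OR (NOT x5 XOR x3)) AND x4)   (expand XOR)
≡ ((x2 OR (NOT x5 AND NOT x3) OR (NOT NOT x5 AND x3)) AND NOT x4) OR (NOT (x2 OR (NOT x5 AND NOT x3) OR (NOT NOT x5 AND x3)) AND x4)   (expand XOR)
≡ ((x2 OR (NOT x5 AND NOT x3) OR (x5 AND x3)) AND NOT x4) OR (NOT (x2 OR (NOT x5 AND NOT x3) OR (NOT NOT x5 AND x3)) AND x4)   (double negation)
≡ ((x2 OR (NOT x5 AND NOT x3) OR (x5 AND x3)) AND NOT x4) OR (NOT x2 AND NOT (NOT x5 AND NOT x3) AND NOT (NOT NOT x5 AND x3) AND x4)   (De Morgan)
≡ ((x2 OR (NOT x5 AND NOT x3) OR (x5 AND x3)) AND NOT x4) OR (NOT x2 AND (NOT NOT x5 OR NOT NOT x3) AND NOT (NOT NOT x5 AND x3) AND x4)   (De Morgan)
≡ ((x2 OR (NOT x5 AND NOT x3) OR (x5 AND x3)) AND NOT x4) OR (NOT x2 AND (x5 OR NOT NOT x3) AND NOT (NOT NOT x5 AND x3) AND x4)   (double negation)
≡ ((x2 OR (NOT x5 AND NOT x3) OR (x5 AND x3)) AND NOT x4) OR (NOT x2 AND (x5 OR x3) AND NOT (NOT NOT x5 AND x3) AND x4)   (double negation)
≡ ((x2 OR (NOT x5 AND NOT x3) OR (x5 AND x3)) AND NOT x4) OR (NOT x2 AND (x5 OR x3) AND (NOT NOT NOT x5 OR NOT x3) AND x4)   (De Morgan)
≡ ((x2 OR (NOT x5 AND NOT x3) OR (x5 AND x3)) AND NOT x4) OR (NOT x2 AND (x5 OR x3) AND (NOT x5 OR NOT x3) AND x4)   (double negation)
≡ (x2 AND NOT x4) OR (NOT x5 AND NOT x3 AND NOT x4) OR (x5 AND x3 AND NOT x4) OR (NOT x2 AND x5 AND NOT x5 AND x4) OR (NOT x2 AND x5 AND NOT x3 AND x4) OR (NOT x2 AND x3 AND NOT x5 AND x4) OR (NOT x2 AND x3 AND NOT x3 AND x4)   (distribute AND over OR)
≡ (x2 AND NOT x4) OR (NOT x5 AND NOT x3 AND NOT x4) OR (x5 AND x3 AND NOT x4) OR (NOT x2 AND x5 AND NOT x3 AND x4) OR (NOT x2 AND x3 AND NOT x5 AND x4)   (simplify)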